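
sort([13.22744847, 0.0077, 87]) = [0.0077, 13.22744847, 87]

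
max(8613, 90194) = 90194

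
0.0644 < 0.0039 False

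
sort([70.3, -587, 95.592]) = [-587, 70.3, 95.592]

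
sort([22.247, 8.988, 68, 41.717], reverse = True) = [68, 41.717, 22.247, 8.988]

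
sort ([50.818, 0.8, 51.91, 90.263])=[0.8, 50.818, 51.91, 90.263]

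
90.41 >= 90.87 False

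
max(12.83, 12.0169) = 12.83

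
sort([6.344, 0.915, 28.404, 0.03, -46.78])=[-46.78, 0.03, 0.915, 6.344, 28.404]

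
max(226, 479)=479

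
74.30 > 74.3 False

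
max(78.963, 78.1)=78.963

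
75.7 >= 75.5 True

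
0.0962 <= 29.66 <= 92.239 True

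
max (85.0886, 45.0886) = 85.0886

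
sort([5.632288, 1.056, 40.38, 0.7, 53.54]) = [0.7, 1.056, 5.632288, 40.38, 53.54]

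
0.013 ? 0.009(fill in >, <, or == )>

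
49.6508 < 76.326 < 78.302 True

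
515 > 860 False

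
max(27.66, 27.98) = 27.98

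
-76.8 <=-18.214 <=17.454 True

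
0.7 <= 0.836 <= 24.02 True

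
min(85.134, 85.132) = 85.132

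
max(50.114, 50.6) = 50.6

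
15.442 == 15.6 False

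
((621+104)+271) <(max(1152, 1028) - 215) False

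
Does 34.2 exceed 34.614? No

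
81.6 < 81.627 True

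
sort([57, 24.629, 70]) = [24.629, 57, 70]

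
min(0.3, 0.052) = 0.052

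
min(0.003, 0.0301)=0.003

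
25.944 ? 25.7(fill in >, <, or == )>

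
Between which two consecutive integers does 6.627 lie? 6 and 7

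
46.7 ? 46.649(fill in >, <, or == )>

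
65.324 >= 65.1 True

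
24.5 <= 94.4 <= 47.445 False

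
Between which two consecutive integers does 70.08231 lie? 70 and 71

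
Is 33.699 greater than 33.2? Yes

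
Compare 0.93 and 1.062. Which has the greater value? 1.062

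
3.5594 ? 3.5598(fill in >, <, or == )<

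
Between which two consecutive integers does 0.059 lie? 0 and 1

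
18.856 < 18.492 False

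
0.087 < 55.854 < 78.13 True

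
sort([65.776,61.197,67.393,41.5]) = [41.5,61.197,65.776,67.393]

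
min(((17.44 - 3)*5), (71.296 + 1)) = 72.2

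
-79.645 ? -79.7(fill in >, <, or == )>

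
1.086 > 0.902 True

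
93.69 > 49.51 True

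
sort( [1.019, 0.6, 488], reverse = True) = [488, 1.019, 0.6]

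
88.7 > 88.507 True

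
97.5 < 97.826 True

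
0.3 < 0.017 False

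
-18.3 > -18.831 True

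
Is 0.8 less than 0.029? No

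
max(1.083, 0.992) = 1.083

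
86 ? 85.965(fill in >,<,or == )>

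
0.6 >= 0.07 True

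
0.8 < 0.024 False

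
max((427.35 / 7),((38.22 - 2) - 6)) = 61.05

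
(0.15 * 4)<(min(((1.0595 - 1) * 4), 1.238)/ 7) False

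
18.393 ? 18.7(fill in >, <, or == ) <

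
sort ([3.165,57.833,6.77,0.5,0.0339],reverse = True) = [57.833,6.77,3.165,0.5,0.0339]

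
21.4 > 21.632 False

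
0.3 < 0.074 False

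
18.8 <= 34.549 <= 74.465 True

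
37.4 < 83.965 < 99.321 True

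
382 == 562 False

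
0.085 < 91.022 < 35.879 False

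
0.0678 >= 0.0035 True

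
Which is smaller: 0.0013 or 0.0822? 0.0013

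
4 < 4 False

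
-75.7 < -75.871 False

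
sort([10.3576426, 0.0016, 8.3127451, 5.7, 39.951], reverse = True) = [39.951, 10.3576426, 8.3127451, 5.7, 0.0016]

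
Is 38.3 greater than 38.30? No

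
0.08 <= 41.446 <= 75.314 True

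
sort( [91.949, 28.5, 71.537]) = [28.5, 71.537, 91.949]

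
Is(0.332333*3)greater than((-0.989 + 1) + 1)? No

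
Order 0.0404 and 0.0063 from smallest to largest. 0.0063, 0.0404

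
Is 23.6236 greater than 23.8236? No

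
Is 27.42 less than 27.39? No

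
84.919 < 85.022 True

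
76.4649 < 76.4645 False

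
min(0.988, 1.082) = 0.988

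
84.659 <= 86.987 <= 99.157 True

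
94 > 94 False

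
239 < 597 True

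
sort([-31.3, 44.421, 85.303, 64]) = [-31.3, 44.421, 64, 85.303]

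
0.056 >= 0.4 False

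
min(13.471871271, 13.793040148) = 13.471871271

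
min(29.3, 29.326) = 29.3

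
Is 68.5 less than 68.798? Yes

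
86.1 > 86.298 False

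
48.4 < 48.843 True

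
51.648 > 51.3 True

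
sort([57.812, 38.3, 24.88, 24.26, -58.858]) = [-58.858, 24.26, 24.88, 38.3, 57.812]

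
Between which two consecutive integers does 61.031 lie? 61 and 62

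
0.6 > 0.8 False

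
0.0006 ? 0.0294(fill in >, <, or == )<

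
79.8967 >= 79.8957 True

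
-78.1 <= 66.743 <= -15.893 False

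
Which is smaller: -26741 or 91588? -26741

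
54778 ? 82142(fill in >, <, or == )<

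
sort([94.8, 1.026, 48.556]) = [1.026, 48.556, 94.8]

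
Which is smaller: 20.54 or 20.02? 20.02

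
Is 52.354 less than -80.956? No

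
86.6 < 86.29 False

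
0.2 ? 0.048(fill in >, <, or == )>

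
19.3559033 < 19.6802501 True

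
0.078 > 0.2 False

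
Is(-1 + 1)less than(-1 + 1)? No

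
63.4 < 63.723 True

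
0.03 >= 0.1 False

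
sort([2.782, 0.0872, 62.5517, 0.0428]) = [0.0428, 0.0872, 2.782, 62.5517]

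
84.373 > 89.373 False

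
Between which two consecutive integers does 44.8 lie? 44 and 45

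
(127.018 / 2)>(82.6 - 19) False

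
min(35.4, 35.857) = 35.4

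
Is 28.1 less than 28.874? Yes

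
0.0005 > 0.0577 False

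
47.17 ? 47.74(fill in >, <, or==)<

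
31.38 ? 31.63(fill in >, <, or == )<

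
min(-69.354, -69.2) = -69.354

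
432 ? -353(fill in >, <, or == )>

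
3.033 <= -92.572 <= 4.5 False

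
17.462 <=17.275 False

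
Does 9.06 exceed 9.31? No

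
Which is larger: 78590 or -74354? 78590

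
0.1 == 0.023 False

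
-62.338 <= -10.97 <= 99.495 True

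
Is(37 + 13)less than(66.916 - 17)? No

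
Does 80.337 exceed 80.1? Yes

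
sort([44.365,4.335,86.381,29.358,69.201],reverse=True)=[86.381,69.201,44.365,29.358,4.335]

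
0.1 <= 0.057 False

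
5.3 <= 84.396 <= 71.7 False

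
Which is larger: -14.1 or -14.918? -14.1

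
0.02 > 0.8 False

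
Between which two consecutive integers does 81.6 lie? 81 and 82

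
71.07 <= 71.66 True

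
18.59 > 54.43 False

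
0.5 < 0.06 False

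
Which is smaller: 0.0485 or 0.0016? 0.0016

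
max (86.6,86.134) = 86.6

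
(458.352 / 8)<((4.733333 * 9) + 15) True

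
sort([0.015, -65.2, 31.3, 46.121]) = [-65.2, 0.015, 31.3, 46.121]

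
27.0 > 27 False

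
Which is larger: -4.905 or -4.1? -4.1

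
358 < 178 False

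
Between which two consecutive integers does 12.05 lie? 12 and 13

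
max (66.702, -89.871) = 66.702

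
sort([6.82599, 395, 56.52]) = [6.82599, 56.52, 395]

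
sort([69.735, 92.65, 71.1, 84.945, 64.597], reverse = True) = [92.65, 84.945, 71.1, 69.735, 64.597]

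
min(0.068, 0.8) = 0.068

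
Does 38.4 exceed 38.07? Yes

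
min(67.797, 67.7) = 67.7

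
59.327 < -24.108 False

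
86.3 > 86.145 True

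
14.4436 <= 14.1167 False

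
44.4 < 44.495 True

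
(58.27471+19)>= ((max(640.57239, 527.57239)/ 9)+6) True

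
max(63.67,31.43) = 63.67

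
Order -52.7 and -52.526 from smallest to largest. -52.7, -52.526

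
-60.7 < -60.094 True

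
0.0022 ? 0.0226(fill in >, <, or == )<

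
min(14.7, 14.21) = 14.21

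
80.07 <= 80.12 True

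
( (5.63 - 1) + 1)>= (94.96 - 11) False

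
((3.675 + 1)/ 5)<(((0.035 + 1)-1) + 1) True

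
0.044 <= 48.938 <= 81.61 True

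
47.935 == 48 False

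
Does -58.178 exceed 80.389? No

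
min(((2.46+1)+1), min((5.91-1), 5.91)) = 4.46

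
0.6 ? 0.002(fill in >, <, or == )>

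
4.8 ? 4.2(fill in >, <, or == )>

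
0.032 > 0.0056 True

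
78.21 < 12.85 False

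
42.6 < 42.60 False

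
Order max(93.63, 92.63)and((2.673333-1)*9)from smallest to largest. ((2.673333-1)*9), max(93.63, 92.63)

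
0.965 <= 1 True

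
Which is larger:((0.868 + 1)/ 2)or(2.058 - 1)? (2.058 - 1)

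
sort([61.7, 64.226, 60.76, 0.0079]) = [0.0079, 60.76, 61.7, 64.226]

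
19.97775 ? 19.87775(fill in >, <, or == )>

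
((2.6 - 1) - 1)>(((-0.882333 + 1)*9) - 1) True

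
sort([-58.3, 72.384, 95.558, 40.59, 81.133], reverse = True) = [95.558, 81.133, 72.384, 40.59, -58.3]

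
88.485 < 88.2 False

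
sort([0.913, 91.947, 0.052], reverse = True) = [91.947, 0.913, 0.052]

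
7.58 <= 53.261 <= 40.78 False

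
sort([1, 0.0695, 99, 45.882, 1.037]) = [0.0695, 1, 1.037, 45.882, 99]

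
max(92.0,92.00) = 92.00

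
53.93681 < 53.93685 True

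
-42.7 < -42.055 True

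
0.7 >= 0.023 True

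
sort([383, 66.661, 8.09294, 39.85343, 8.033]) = [8.033, 8.09294, 39.85343, 66.661, 383]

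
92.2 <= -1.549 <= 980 False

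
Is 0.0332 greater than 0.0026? Yes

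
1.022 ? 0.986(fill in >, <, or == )>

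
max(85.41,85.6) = 85.6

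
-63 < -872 False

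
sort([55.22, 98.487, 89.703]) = [55.22, 89.703, 98.487]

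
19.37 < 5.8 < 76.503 False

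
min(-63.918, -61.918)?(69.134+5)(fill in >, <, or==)<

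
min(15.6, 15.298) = 15.298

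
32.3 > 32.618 False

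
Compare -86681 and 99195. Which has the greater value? 99195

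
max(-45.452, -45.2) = -45.2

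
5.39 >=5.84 False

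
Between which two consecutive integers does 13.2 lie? 13 and 14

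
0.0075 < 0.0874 True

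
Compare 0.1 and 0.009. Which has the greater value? 0.1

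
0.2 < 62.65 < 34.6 False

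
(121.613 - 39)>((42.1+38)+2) True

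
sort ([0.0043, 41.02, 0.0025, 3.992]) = [0.0025, 0.0043, 3.992, 41.02]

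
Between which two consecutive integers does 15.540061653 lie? 15 and 16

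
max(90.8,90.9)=90.9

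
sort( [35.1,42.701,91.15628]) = [35.1,42.701,91.15628]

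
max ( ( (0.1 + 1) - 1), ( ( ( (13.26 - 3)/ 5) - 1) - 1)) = 0.1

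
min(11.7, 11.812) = 11.7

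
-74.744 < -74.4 True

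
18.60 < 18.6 False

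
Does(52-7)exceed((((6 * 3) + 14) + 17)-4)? No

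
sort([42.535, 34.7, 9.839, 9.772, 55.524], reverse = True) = [55.524, 42.535, 34.7, 9.839, 9.772]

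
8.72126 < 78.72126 True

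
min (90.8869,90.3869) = 90.3869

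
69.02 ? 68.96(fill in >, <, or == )>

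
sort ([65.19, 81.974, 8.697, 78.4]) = [8.697, 65.19, 78.4, 81.974]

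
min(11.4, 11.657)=11.4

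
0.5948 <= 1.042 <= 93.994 True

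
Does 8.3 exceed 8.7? No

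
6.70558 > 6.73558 False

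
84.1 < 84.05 False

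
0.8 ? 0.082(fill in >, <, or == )>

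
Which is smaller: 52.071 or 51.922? 51.922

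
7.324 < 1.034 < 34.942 False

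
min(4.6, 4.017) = 4.017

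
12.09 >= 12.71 False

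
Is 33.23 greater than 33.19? Yes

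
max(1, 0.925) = 1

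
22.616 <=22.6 False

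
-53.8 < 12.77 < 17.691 True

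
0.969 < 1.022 True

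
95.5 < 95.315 False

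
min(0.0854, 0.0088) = 0.0088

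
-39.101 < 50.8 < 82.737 True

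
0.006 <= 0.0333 True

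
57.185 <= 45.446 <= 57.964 False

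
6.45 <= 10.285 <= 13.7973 True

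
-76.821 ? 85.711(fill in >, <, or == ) <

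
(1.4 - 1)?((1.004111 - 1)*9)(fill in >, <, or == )>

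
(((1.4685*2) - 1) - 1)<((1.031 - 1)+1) True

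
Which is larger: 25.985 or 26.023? 26.023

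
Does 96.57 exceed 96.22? Yes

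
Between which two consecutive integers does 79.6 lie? 79 and 80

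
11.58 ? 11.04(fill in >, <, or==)>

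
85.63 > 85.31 True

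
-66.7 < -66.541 True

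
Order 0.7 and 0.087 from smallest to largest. 0.087, 0.7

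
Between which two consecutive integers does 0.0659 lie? 0 and 1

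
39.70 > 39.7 False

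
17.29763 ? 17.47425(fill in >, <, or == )<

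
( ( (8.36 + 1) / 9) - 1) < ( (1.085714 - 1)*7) True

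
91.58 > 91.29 True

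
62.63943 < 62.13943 False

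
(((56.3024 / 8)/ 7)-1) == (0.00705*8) False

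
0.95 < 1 True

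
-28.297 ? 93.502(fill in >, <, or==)<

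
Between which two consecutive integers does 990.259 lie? 990 and 991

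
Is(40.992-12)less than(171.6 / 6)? No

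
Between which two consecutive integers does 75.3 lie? 75 and 76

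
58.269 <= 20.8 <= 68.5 False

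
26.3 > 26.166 True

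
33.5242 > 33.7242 False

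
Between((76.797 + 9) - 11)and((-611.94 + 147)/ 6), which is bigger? ((76.797 + 9) - 11)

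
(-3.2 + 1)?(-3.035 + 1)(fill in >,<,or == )<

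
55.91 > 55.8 True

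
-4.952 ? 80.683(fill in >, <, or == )<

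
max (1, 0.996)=1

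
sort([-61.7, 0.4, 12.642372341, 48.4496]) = [-61.7, 0.4, 12.642372341, 48.4496]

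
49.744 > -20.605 True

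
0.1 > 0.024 True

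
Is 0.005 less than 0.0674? Yes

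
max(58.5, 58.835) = 58.835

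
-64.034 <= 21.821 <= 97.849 True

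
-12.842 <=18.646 True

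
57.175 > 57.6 False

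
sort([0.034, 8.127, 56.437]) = [0.034, 8.127, 56.437]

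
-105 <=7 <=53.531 True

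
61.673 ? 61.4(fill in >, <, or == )>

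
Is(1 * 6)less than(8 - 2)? No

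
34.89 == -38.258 False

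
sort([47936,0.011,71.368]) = [0.011,71.368,47936]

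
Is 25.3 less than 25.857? Yes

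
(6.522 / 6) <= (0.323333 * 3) False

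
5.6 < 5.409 False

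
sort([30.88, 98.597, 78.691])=[30.88, 78.691, 98.597]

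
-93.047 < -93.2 False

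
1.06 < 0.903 False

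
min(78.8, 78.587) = 78.587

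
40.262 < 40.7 True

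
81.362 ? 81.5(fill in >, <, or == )<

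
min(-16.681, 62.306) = -16.681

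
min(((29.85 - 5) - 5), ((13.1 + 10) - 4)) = 19.1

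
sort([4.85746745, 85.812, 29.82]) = [4.85746745, 29.82, 85.812]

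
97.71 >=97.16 True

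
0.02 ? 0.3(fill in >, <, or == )<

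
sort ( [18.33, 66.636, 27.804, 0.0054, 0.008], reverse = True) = [66.636, 27.804, 18.33, 0.008, 0.0054]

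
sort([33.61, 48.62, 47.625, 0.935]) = [0.935, 33.61, 47.625, 48.62]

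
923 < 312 False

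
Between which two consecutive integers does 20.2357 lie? 20 and 21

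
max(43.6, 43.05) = 43.6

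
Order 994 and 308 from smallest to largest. 308, 994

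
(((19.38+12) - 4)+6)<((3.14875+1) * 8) False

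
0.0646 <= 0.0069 False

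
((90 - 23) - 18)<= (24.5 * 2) True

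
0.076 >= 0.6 False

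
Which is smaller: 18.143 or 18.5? 18.143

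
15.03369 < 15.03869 True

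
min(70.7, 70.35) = 70.35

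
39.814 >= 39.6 True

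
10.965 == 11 False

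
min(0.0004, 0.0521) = 0.0004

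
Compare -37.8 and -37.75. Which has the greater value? -37.75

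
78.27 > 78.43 False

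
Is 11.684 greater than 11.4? Yes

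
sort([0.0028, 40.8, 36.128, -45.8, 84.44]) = [-45.8, 0.0028, 36.128, 40.8, 84.44]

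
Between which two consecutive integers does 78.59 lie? 78 and 79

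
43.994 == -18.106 False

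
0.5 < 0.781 True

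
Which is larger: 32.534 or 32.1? 32.534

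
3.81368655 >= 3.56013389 True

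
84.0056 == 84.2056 False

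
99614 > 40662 True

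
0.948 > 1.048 False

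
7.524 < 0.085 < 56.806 False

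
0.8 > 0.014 True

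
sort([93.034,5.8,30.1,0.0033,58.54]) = [0.0033,5.8,30.1,58.54,93.034]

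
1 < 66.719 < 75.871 True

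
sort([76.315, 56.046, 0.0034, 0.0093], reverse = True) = [76.315, 56.046, 0.0093, 0.0034]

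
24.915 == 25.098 False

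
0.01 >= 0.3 False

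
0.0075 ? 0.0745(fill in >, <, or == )<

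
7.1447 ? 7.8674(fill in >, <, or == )<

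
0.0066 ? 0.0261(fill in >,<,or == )<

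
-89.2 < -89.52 False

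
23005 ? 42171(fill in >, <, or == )<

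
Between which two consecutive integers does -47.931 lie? -48 and -47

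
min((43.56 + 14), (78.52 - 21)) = 57.52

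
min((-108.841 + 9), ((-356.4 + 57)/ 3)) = -99.841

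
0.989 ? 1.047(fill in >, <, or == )<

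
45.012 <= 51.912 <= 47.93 False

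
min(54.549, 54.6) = 54.549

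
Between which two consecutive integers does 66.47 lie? 66 and 67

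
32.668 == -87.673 False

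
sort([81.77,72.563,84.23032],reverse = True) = [84.23032,81.77,72.563]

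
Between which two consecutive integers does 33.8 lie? 33 and 34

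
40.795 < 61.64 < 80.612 True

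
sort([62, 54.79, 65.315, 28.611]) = [28.611, 54.79, 62, 65.315]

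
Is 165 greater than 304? No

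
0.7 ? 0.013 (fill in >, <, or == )>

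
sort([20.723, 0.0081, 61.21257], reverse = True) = [61.21257, 20.723, 0.0081]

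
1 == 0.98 False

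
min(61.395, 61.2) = 61.2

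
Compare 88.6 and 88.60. They are equal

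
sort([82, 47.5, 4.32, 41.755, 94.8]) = [4.32, 41.755, 47.5, 82, 94.8]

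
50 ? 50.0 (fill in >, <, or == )==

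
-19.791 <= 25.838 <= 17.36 False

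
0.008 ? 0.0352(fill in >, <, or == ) <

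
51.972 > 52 False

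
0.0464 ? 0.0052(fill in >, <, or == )>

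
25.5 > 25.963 False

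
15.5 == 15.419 False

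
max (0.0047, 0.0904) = 0.0904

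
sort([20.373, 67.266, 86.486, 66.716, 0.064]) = [0.064, 20.373, 66.716, 67.266, 86.486]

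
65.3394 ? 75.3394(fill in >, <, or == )<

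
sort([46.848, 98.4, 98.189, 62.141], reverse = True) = [98.4, 98.189, 62.141, 46.848]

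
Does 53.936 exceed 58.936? No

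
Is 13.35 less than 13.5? Yes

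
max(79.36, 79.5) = 79.5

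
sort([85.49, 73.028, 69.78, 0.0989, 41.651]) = [0.0989, 41.651, 69.78, 73.028, 85.49]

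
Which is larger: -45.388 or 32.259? 32.259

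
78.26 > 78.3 False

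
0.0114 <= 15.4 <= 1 False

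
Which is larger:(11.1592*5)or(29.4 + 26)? (11.1592*5)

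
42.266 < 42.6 True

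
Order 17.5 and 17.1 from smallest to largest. 17.1, 17.5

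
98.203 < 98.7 True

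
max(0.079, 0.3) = 0.3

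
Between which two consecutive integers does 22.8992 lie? 22 and 23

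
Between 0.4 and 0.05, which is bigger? 0.4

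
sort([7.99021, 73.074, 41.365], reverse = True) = [73.074, 41.365, 7.99021]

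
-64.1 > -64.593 True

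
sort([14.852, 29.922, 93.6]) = [14.852, 29.922, 93.6]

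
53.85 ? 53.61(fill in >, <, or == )>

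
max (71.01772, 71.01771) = 71.01772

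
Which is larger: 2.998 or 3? 3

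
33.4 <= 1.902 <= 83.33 False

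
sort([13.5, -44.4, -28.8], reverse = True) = [13.5, -28.8, -44.4]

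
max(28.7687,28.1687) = 28.7687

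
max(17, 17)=17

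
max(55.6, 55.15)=55.6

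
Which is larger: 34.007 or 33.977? 34.007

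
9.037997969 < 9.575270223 True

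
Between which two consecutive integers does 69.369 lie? 69 and 70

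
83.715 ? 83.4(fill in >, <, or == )>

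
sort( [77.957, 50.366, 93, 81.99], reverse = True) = [93, 81.99, 77.957, 50.366]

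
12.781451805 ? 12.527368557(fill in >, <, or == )>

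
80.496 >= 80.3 True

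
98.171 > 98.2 False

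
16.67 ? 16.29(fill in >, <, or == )>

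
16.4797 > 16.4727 True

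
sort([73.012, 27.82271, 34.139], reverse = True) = [73.012, 34.139, 27.82271]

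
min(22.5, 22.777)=22.5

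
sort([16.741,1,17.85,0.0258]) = [0.0258,1,16.741,17.85]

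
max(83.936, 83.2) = 83.936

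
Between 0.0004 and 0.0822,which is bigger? 0.0822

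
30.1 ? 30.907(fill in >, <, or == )<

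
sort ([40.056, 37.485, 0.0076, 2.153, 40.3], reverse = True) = [40.3, 40.056, 37.485, 2.153, 0.0076]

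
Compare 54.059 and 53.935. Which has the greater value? 54.059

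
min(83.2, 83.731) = 83.2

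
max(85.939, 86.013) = 86.013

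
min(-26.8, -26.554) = -26.8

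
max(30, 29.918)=30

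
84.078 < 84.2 True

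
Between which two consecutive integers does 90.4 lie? 90 and 91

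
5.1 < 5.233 True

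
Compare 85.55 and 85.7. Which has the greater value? 85.7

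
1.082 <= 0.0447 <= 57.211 False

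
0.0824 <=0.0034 False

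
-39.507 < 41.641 True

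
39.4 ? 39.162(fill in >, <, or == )>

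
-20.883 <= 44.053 True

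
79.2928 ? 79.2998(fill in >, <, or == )<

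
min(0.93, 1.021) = 0.93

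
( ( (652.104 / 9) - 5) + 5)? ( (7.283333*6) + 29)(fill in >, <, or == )<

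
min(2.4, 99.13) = 2.4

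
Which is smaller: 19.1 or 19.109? 19.1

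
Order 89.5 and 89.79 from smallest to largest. 89.5, 89.79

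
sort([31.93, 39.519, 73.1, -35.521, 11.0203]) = [-35.521, 11.0203, 31.93, 39.519, 73.1]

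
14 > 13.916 True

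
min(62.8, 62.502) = 62.502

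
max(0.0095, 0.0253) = 0.0253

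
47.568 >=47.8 False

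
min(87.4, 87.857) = 87.4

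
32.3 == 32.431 False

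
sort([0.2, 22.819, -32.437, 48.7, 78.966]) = [-32.437, 0.2, 22.819, 48.7, 78.966]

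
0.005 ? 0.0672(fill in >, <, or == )<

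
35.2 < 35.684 True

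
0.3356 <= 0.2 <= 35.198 False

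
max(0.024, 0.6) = 0.6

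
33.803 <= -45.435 False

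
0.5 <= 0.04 False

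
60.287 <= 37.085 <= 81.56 False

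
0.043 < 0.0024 False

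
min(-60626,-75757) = -75757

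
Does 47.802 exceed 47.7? Yes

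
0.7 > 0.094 True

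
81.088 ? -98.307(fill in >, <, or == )>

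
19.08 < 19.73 True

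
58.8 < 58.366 False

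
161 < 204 True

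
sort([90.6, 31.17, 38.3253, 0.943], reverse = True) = [90.6, 38.3253, 31.17, 0.943]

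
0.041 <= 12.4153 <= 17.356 True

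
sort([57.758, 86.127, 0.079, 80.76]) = [0.079, 57.758, 80.76, 86.127]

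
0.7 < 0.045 False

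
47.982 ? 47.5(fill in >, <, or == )>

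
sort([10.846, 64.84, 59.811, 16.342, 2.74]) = [2.74, 10.846, 16.342, 59.811, 64.84]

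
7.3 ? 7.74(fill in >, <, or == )<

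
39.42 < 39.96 True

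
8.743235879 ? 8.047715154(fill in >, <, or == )>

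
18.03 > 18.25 False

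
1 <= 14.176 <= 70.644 True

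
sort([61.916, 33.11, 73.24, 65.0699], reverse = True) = [73.24, 65.0699, 61.916, 33.11]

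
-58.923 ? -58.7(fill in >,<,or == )<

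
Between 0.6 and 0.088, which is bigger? 0.6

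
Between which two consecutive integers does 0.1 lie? 0 and 1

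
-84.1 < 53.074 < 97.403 True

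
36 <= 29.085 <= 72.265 False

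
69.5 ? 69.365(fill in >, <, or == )>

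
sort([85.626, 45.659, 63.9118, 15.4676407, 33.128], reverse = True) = [85.626, 63.9118, 45.659, 33.128, 15.4676407]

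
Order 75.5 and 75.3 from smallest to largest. 75.3, 75.5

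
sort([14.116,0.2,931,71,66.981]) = [0.2,14.116,66.981,71,931]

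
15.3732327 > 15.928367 False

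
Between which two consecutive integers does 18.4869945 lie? 18 and 19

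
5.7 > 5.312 True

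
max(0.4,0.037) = 0.4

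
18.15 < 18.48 True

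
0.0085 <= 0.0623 True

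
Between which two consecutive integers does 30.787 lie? 30 and 31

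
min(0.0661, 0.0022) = 0.0022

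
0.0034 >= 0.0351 False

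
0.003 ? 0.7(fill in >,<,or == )<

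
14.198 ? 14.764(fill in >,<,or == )<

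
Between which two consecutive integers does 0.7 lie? 0 and 1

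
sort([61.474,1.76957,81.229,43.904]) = [1.76957,43.904,61.474,81.229]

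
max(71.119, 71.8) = 71.8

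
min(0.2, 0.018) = 0.018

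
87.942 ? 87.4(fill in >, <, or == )>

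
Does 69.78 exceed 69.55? Yes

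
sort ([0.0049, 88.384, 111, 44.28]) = [0.0049, 44.28, 88.384, 111]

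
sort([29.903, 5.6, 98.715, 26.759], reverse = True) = [98.715, 29.903, 26.759, 5.6]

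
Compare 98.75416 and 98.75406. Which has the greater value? 98.75416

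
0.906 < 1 True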